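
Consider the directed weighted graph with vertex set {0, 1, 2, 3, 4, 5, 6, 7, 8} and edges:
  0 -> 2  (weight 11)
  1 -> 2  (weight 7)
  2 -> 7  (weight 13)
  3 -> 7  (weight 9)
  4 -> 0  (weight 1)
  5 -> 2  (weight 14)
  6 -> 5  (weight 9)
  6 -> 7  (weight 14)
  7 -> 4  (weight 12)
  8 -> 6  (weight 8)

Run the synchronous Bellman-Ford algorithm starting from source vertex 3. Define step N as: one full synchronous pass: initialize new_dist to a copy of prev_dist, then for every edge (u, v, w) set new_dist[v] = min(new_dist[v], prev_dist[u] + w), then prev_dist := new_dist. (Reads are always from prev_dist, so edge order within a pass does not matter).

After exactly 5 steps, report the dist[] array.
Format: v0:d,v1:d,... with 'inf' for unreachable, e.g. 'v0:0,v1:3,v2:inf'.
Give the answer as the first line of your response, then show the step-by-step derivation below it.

v0:22,v1:inf,v2:33,v3:0,v4:21,v5:inf,v6:inf,v7:9,v8:inf

step 1: dist = v0:inf,v1:inf,v2:inf,v3:0,v4:inf,v5:inf,v6:inf,v7:9,v8:inf
step 2: dist = v0:inf,v1:inf,v2:inf,v3:0,v4:21,v5:inf,v6:inf,v7:9,v8:inf
step 3: dist = v0:22,v1:inf,v2:inf,v3:0,v4:21,v5:inf,v6:inf,v7:9,v8:inf
step 4: dist = v0:22,v1:inf,v2:33,v3:0,v4:21,v5:inf,v6:inf,v7:9,v8:inf
step 5: dist = v0:22,v1:inf,v2:33,v3:0,v4:21,v5:inf,v6:inf,v7:9,v8:inf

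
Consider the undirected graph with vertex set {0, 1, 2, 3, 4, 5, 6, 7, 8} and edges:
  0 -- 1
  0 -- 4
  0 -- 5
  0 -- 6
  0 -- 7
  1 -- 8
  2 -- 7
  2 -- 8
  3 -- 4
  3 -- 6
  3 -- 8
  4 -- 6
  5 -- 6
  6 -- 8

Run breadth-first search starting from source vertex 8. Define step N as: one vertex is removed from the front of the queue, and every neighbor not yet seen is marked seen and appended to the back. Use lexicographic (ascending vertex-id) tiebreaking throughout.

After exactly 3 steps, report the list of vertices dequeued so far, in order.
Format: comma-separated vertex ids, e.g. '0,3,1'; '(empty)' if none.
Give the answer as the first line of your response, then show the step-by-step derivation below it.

8,1,2

step 1: dequeue 8; queue=[1,2,3,6]; order=8
step 2: dequeue 1; queue=[2,3,6,0]; order=8,1
step 3: dequeue 2; queue=[3,6,0,7]; order=8,1,2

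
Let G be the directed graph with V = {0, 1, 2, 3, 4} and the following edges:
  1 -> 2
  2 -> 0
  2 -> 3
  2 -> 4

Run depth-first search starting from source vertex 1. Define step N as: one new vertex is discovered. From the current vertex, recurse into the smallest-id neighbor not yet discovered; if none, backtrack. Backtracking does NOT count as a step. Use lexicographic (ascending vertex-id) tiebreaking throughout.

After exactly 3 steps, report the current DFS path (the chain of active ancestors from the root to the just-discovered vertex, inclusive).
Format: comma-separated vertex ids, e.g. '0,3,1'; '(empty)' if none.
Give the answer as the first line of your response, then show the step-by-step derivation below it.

1,2,0

step 1: discover 1; path=1; order=1
step 2: discover 2; path=1>2; order=1,2
step 3: discover 0; path=1>2>0; order=1,2,0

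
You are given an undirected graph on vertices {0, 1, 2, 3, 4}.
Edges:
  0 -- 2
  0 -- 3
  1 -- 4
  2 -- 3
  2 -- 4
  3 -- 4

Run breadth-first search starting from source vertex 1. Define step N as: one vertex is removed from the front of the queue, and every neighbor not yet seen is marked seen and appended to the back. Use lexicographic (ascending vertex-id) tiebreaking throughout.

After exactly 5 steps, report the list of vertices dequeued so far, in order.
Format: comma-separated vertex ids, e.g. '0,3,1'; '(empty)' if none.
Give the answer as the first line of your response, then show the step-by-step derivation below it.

1,4,2,3,0

step 1: dequeue 1; queue=[4]; order=1
step 2: dequeue 4; queue=[2,3]; order=1,4
step 3: dequeue 2; queue=[3,0]; order=1,4,2
step 4: dequeue 3; queue=[0]; order=1,4,2,3
step 5: dequeue 0; queue=[(empty)]; order=1,4,2,3,0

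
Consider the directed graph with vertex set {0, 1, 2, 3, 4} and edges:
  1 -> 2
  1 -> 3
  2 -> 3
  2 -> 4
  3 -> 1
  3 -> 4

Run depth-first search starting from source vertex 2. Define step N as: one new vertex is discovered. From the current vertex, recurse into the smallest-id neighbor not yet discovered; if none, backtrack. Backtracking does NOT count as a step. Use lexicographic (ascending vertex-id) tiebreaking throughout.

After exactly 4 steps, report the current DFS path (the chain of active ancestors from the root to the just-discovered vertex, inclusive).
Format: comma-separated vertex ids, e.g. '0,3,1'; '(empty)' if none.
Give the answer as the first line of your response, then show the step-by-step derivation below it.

2,3,4

step 1: discover 2; path=2; order=2
step 2: discover 3; path=2>3; order=2,3
step 3: discover 1; path=2>3>1; order=2,3,1
step 4: discover 4; path=2>3>4; order=2,3,1,4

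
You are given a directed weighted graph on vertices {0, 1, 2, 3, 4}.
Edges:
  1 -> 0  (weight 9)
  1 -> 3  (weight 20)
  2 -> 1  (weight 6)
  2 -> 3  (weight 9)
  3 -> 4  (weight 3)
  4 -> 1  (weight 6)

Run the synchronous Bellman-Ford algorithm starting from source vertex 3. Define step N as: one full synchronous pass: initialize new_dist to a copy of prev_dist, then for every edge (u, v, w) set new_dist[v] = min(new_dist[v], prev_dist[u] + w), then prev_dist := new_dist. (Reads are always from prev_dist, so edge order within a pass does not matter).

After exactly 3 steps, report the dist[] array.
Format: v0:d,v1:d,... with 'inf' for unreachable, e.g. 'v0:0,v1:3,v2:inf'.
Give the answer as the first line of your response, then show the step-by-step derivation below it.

v0:18,v1:9,v2:inf,v3:0,v4:3

step 1: dist = v0:inf,v1:inf,v2:inf,v3:0,v4:3
step 2: dist = v0:inf,v1:9,v2:inf,v3:0,v4:3
step 3: dist = v0:18,v1:9,v2:inf,v3:0,v4:3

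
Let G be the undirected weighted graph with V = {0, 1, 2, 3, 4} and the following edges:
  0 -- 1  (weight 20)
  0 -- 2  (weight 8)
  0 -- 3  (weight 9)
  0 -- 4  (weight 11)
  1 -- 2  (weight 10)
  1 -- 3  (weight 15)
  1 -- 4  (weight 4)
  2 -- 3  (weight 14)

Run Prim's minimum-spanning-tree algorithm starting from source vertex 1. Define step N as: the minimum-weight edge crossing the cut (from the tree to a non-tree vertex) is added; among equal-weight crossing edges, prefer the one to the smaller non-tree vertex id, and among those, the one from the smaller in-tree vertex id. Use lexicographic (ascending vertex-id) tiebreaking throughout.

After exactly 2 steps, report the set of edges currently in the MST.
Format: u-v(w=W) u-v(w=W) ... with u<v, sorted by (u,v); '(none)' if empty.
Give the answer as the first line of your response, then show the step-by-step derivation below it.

1-2(w=10) 1-4(w=4)

step 1: add edge 1-4 (w=4); MST = {1-4(w=4)}
step 2: add edge 1-2 (w=10); MST = {1-2(w=10) 1-4(w=4)}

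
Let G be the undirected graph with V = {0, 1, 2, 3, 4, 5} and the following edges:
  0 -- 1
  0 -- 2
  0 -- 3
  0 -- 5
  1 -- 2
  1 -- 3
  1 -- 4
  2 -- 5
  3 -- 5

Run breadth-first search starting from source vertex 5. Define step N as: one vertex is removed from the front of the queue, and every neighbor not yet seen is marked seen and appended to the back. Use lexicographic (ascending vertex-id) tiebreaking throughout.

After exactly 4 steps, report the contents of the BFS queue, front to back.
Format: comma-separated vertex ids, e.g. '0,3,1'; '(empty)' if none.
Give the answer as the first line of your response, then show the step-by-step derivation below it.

1

step 1: dequeue 5; queue=[0,2,3]; order=5
step 2: dequeue 0; queue=[2,3,1]; order=5,0
step 3: dequeue 2; queue=[3,1]; order=5,0,2
step 4: dequeue 3; queue=[1]; order=5,0,2,3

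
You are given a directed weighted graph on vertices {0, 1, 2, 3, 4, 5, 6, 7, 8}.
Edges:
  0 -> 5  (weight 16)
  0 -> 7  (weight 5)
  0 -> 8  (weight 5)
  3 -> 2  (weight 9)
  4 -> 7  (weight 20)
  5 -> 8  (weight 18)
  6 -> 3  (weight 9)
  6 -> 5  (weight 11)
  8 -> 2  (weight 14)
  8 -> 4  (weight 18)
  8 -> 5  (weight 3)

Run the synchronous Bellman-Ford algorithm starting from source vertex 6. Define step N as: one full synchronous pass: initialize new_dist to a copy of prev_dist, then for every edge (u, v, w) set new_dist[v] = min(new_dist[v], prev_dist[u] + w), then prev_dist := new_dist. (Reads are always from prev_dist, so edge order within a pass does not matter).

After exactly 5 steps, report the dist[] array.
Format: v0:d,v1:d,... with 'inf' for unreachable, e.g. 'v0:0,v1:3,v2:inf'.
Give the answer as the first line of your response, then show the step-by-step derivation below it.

v0:inf,v1:inf,v2:18,v3:9,v4:47,v5:11,v6:0,v7:67,v8:29

step 1: dist = v0:inf,v1:inf,v2:inf,v3:9,v4:inf,v5:11,v6:0,v7:inf,v8:inf
step 2: dist = v0:inf,v1:inf,v2:18,v3:9,v4:inf,v5:11,v6:0,v7:inf,v8:29
step 3: dist = v0:inf,v1:inf,v2:18,v3:9,v4:47,v5:11,v6:0,v7:inf,v8:29
step 4: dist = v0:inf,v1:inf,v2:18,v3:9,v4:47,v5:11,v6:0,v7:67,v8:29
step 5: dist = v0:inf,v1:inf,v2:18,v3:9,v4:47,v5:11,v6:0,v7:67,v8:29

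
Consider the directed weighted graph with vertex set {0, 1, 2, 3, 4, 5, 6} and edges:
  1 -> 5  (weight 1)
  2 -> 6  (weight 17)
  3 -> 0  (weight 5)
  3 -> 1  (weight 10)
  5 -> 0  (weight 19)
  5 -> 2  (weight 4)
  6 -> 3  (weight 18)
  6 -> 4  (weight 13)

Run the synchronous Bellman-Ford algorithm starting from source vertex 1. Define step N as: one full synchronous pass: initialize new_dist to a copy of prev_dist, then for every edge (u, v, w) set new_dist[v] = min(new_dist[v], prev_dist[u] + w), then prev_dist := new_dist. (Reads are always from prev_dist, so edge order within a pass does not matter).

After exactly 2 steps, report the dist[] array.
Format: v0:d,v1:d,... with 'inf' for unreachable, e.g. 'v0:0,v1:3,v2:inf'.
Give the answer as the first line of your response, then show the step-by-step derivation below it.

v0:20,v1:0,v2:5,v3:inf,v4:inf,v5:1,v6:inf

step 1: dist = v0:inf,v1:0,v2:inf,v3:inf,v4:inf,v5:1,v6:inf
step 2: dist = v0:20,v1:0,v2:5,v3:inf,v4:inf,v5:1,v6:inf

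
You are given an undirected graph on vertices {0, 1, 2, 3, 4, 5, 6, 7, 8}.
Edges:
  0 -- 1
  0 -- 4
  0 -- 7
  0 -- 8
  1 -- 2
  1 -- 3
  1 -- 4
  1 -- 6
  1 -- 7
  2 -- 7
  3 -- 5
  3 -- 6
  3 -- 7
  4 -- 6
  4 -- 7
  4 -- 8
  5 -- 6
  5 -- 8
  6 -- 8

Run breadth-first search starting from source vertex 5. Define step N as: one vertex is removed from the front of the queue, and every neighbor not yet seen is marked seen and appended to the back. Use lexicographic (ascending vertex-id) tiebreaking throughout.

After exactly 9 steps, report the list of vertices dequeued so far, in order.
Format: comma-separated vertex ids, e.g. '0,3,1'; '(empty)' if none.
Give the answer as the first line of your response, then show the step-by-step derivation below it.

5,3,6,8,1,7,4,0,2

step 1: dequeue 5; queue=[3,6,8]; order=5
step 2: dequeue 3; queue=[6,8,1,7]; order=5,3
step 3: dequeue 6; queue=[8,1,7,4]; order=5,3,6
step 4: dequeue 8; queue=[1,7,4,0]; order=5,3,6,8
step 5: dequeue 1; queue=[7,4,0,2]; order=5,3,6,8,1
step 6: dequeue 7; queue=[4,0,2]; order=5,3,6,8,1,7
step 7: dequeue 4; queue=[0,2]; order=5,3,6,8,1,7,4
step 8: dequeue 0; queue=[2]; order=5,3,6,8,1,7,4,0
step 9: dequeue 2; queue=[(empty)]; order=5,3,6,8,1,7,4,0,2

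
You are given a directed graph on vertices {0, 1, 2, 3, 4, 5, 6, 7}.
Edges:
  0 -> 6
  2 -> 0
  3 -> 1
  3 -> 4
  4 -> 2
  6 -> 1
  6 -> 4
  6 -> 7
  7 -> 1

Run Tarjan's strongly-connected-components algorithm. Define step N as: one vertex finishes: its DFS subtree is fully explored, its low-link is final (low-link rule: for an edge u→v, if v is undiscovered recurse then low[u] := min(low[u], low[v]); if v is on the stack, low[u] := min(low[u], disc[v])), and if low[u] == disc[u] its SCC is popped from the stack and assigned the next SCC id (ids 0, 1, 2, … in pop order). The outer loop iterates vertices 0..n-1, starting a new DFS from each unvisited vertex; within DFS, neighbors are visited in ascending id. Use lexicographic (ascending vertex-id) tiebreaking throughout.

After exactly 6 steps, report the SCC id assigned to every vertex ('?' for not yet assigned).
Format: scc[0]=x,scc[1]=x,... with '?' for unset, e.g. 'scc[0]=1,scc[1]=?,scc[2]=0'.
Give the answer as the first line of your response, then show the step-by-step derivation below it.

scc[0]=2,scc[1]=0,scc[2]=2,scc[3]=?,scc[4]=2,scc[5]=?,scc[6]=2,scc[7]=1

step 1: low=(low[0]=0,low[1]=2,low[2]=?,low[3]=?,low[4]=?,low[5]=?,low[6]=1,low[7]=?); scc=(scc[0]=?,scc[1]=0,scc[2]=?,scc[3]=?,scc[4]=?,scc[5]=?,scc[6]=?,scc[7]=?)
step 2: low=(low[0]=0,low[1]=2,low[2]=0,low[3]=?,low[4]=3,low[5]=?,low[6]=1,low[7]=?); scc=(scc[0]=?,scc[1]=0,scc[2]=?,scc[3]=?,scc[4]=?,scc[5]=?,scc[6]=?,scc[7]=?)
step 3: low=(low[0]=0,low[1]=2,low[2]=0,low[3]=?,low[4]=0,low[5]=?,low[6]=1,low[7]=?); scc=(scc[0]=?,scc[1]=0,scc[2]=?,scc[3]=?,scc[4]=?,scc[5]=?,scc[6]=?,scc[7]=?)
step 4: low=(low[0]=0,low[1]=2,low[2]=0,low[3]=?,low[4]=0,low[5]=?,low[6]=0,low[7]=5); scc=(scc[0]=?,scc[1]=0,scc[2]=?,scc[3]=?,scc[4]=?,scc[5]=?,scc[6]=?,scc[7]=1)
step 5: low=(low[0]=0,low[1]=2,low[2]=0,low[3]=?,low[4]=0,low[5]=?,low[6]=0,low[7]=5); scc=(scc[0]=?,scc[1]=0,scc[2]=?,scc[3]=?,scc[4]=?,scc[5]=?,scc[6]=?,scc[7]=1)
step 6: low=(low[0]=0,low[1]=2,low[2]=0,low[3]=?,low[4]=0,low[5]=?,low[6]=0,low[7]=5); scc=(scc[0]=2,scc[1]=0,scc[2]=2,scc[3]=?,scc[4]=2,scc[5]=?,scc[6]=2,scc[7]=1)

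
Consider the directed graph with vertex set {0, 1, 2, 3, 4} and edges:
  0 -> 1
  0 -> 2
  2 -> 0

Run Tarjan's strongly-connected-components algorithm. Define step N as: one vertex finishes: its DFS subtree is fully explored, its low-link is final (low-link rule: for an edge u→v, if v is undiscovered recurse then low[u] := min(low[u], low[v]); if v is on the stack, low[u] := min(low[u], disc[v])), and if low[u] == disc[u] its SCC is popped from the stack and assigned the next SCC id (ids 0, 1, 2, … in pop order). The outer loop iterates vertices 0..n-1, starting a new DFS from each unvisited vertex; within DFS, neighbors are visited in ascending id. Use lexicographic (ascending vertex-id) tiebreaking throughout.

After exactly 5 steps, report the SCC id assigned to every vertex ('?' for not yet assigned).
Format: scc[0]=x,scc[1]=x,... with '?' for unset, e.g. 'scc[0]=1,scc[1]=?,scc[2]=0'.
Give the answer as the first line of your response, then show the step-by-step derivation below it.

scc[0]=1,scc[1]=0,scc[2]=1,scc[3]=2,scc[4]=3

step 1: low=(low[0]=0,low[1]=1,low[2]=?,low[3]=?,low[4]=?); scc=(scc[0]=?,scc[1]=0,scc[2]=?,scc[3]=?,scc[4]=?)
step 2: low=(low[0]=0,low[1]=1,low[2]=0,low[3]=?,low[4]=?); scc=(scc[0]=?,scc[1]=0,scc[2]=?,scc[3]=?,scc[4]=?)
step 3: low=(low[0]=0,low[1]=1,low[2]=0,low[3]=?,low[4]=?); scc=(scc[0]=1,scc[1]=0,scc[2]=1,scc[3]=?,scc[4]=?)
step 4: low=(low[0]=0,low[1]=1,low[2]=0,low[3]=3,low[4]=?); scc=(scc[0]=1,scc[1]=0,scc[2]=1,scc[3]=2,scc[4]=?)
step 5: low=(low[0]=0,low[1]=1,low[2]=0,low[3]=3,low[4]=4); scc=(scc[0]=1,scc[1]=0,scc[2]=1,scc[3]=2,scc[4]=3)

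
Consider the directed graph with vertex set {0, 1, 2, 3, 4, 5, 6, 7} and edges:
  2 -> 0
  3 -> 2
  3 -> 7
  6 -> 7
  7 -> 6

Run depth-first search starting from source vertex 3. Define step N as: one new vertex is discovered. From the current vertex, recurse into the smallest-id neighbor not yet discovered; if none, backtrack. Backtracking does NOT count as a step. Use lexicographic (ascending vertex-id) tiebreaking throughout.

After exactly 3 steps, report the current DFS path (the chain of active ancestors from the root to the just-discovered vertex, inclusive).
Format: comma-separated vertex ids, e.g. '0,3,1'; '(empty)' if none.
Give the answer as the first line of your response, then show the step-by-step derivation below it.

3,2,0

step 1: discover 3; path=3; order=3
step 2: discover 2; path=3>2; order=3,2
step 3: discover 0; path=3>2>0; order=3,2,0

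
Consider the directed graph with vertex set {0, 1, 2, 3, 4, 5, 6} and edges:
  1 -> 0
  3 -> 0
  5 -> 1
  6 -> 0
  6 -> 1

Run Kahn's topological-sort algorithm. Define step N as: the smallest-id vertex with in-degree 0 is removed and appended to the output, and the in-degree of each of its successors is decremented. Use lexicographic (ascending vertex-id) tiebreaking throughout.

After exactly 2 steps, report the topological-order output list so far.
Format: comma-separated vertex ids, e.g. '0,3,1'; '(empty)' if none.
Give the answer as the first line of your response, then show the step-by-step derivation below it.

2,3

step 1: output 2; order=[2]; indeg=(3,2,0,0,0,0,0)
step 2: output 3; order=[2,3]; indeg=(2,2,0,0,0,0,0)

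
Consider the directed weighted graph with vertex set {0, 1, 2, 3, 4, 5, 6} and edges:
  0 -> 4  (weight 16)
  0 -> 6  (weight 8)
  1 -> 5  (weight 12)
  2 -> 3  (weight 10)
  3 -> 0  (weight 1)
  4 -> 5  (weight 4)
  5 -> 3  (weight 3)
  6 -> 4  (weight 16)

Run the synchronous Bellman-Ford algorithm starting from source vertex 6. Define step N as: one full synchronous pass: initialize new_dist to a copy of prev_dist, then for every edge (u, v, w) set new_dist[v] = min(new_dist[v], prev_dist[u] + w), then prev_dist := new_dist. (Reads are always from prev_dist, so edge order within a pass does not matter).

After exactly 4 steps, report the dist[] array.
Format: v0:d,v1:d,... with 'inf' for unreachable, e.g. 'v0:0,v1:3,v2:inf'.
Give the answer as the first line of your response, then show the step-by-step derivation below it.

v0:24,v1:inf,v2:inf,v3:23,v4:16,v5:20,v6:0

step 1: dist = v0:inf,v1:inf,v2:inf,v3:inf,v4:16,v5:inf,v6:0
step 2: dist = v0:inf,v1:inf,v2:inf,v3:inf,v4:16,v5:20,v6:0
step 3: dist = v0:inf,v1:inf,v2:inf,v3:23,v4:16,v5:20,v6:0
step 4: dist = v0:24,v1:inf,v2:inf,v3:23,v4:16,v5:20,v6:0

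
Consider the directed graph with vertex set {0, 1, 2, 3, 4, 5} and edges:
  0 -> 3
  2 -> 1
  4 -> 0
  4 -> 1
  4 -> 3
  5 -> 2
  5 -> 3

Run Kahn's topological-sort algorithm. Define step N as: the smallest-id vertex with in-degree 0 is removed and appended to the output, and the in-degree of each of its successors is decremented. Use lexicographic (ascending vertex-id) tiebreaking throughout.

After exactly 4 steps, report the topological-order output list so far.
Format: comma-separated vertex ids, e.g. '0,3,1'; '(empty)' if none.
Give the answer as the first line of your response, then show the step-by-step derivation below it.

4,0,5,2

step 1: output 4; order=[4]; indeg=(0,1,1,2,0,0)
step 2: output 0; order=[4,0]; indeg=(0,1,1,1,0,0)
step 3: output 5; order=[4,0,5]; indeg=(0,1,0,0,0,0)
step 4: output 2; order=[4,0,5,2]; indeg=(0,0,0,0,0,0)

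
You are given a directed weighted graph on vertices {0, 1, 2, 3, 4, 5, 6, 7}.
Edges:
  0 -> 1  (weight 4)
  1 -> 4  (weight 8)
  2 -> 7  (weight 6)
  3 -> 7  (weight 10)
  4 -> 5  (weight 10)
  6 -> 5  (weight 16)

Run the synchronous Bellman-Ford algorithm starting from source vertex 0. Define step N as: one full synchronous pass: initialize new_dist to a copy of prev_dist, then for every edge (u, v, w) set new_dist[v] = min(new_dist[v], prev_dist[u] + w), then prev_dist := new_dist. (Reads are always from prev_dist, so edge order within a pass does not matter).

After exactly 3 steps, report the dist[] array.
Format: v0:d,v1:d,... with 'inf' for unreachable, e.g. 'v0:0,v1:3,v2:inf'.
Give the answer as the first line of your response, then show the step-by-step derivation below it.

v0:0,v1:4,v2:inf,v3:inf,v4:12,v5:22,v6:inf,v7:inf

step 1: dist = v0:0,v1:4,v2:inf,v3:inf,v4:inf,v5:inf,v6:inf,v7:inf
step 2: dist = v0:0,v1:4,v2:inf,v3:inf,v4:12,v5:inf,v6:inf,v7:inf
step 3: dist = v0:0,v1:4,v2:inf,v3:inf,v4:12,v5:22,v6:inf,v7:inf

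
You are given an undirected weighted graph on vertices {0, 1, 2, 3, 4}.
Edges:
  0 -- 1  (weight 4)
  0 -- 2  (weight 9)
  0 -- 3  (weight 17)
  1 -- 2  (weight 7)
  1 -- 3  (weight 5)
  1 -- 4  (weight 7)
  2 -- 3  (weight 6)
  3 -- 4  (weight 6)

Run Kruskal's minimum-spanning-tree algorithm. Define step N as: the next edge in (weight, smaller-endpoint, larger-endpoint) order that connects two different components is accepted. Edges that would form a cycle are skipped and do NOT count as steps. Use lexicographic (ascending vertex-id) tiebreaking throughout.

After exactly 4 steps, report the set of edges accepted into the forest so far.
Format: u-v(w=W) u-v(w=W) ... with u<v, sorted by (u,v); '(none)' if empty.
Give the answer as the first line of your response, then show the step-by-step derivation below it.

0-1(w=4) 1-3(w=5) 2-3(w=6) 3-4(w=6)

step 1: add edge 0-1 (w=4); MST = {0-1(w=4)}
step 2: add edge 1-3 (w=5); MST = {0-1(w=4) 1-3(w=5)}
step 3: add edge 2-3 (w=6); MST = {0-1(w=4) 1-3(w=5) 2-3(w=6)}
step 4: add edge 3-4 (w=6); MST = {0-1(w=4) 1-3(w=5) 2-3(w=6) 3-4(w=6)}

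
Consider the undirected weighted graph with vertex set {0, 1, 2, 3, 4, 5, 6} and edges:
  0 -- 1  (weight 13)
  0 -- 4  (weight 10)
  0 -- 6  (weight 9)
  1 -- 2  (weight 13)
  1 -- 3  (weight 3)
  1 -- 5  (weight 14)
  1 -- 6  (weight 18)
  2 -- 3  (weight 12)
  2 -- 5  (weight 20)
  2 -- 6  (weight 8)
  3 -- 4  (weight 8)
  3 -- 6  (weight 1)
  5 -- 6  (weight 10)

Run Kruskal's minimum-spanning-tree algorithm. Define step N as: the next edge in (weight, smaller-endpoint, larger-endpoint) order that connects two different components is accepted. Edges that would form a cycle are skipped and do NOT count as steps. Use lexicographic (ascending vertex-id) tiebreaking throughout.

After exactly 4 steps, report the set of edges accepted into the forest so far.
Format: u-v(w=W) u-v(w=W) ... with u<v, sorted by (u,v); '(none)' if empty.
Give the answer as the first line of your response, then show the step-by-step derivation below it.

1-3(w=3) 2-6(w=8) 3-4(w=8) 3-6(w=1)

step 1: add edge 3-6 (w=1); MST = {3-6(w=1)}
step 2: add edge 1-3 (w=3); MST = {1-3(w=3) 3-6(w=1)}
step 3: add edge 2-6 (w=8); MST = {1-3(w=3) 2-6(w=8) 3-6(w=1)}
step 4: add edge 3-4 (w=8); MST = {1-3(w=3) 2-6(w=8) 3-4(w=8) 3-6(w=1)}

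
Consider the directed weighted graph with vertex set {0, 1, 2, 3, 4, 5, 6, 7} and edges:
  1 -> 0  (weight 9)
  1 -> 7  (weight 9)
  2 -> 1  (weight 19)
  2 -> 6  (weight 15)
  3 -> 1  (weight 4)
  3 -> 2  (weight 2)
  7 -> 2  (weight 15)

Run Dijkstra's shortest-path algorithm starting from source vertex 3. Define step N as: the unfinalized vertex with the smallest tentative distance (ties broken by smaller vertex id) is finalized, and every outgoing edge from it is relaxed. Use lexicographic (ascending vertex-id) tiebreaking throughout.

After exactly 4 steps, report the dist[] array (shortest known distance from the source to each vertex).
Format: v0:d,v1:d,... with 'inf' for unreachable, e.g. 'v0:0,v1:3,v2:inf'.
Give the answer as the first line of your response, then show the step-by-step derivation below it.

v0:13,v1:4,v2:2,v3:0,v4:inf,v5:inf,v6:17,v7:13

step 1: dist = v0:inf,v1:4,v2:2,v3:0,v4:inf,v5:inf,v6:inf,v7:inf
step 2: dist = v0:inf,v1:4,v2:2,v3:0,v4:inf,v5:inf,v6:17,v7:inf
step 3: dist = v0:13,v1:4,v2:2,v3:0,v4:inf,v5:inf,v6:17,v7:13
step 4: dist = v0:13,v1:4,v2:2,v3:0,v4:inf,v5:inf,v6:17,v7:13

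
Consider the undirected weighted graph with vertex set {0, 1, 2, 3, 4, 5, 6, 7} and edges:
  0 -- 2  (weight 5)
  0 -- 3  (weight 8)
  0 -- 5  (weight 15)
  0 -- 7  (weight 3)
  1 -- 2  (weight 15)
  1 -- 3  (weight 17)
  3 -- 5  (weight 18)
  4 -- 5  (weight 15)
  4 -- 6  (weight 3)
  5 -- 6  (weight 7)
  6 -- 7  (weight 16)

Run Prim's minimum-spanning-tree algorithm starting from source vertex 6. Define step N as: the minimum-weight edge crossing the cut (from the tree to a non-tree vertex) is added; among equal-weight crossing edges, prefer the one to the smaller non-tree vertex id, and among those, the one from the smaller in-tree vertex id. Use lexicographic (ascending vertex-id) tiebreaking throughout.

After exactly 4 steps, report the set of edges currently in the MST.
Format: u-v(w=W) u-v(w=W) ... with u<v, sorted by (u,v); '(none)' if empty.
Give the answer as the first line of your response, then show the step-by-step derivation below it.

0-5(w=15) 0-7(w=3) 4-6(w=3) 5-6(w=7)

step 1: add edge 4-6 (w=3); MST = {4-6(w=3)}
step 2: add edge 5-6 (w=7); MST = {4-6(w=3) 5-6(w=7)}
step 3: add edge 0-5 (w=15); MST = {0-5(w=15) 4-6(w=3) 5-6(w=7)}
step 4: add edge 0-7 (w=3); MST = {0-5(w=15) 0-7(w=3) 4-6(w=3) 5-6(w=7)}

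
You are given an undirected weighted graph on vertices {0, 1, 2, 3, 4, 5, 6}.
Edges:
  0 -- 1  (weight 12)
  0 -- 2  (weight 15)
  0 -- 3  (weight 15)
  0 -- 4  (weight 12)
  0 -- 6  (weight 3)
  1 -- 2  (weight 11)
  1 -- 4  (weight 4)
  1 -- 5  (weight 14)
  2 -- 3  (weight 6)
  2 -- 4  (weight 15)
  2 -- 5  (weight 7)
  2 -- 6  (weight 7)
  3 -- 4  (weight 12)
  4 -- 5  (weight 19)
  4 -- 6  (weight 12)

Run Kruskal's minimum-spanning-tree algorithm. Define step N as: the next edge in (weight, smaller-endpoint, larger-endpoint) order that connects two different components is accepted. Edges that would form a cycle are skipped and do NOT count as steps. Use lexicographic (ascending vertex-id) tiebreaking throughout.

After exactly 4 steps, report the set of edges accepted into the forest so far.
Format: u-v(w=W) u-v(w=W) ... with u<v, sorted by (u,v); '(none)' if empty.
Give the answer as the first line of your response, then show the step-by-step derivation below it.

0-6(w=3) 1-4(w=4) 2-3(w=6) 2-5(w=7)

step 1: add edge 0-6 (w=3); MST = {0-6(w=3)}
step 2: add edge 1-4 (w=4); MST = {0-6(w=3) 1-4(w=4)}
step 3: add edge 2-3 (w=6); MST = {0-6(w=3) 1-4(w=4) 2-3(w=6)}
step 4: add edge 2-5 (w=7); MST = {0-6(w=3) 1-4(w=4) 2-3(w=6) 2-5(w=7)}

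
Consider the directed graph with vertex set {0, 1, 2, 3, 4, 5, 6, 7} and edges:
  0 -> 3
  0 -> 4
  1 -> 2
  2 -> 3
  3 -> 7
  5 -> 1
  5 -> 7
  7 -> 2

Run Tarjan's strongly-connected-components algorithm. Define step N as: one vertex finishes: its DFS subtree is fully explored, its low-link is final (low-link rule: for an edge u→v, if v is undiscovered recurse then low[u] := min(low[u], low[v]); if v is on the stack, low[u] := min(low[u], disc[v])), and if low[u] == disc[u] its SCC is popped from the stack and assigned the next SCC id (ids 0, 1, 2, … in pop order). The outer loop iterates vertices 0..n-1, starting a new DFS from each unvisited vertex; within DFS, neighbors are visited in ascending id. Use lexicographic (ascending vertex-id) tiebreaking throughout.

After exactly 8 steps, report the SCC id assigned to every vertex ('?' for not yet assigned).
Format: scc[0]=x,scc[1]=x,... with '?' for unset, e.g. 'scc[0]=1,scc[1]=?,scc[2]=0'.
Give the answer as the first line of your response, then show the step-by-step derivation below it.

scc[0]=2,scc[1]=3,scc[2]=0,scc[3]=0,scc[4]=1,scc[5]=4,scc[6]=5,scc[7]=0

step 1: low=(low[0]=0,low[1]=?,low[2]=1,low[3]=1,low[4]=?,low[5]=?,low[6]=?,low[7]=2); scc=(scc[0]=?,scc[1]=?,scc[2]=?,scc[3]=?,scc[4]=?,scc[5]=?,scc[6]=?,scc[7]=?)
step 2: low=(low[0]=0,low[1]=?,low[2]=1,low[3]=1,low[4]=?,low[5]=?,low[6]=?,low[7]=1); scc=(scc[0]=?,scc[1]=?,scc[2]=?,scc[3]=?,scc[4]=?,scc[5]=?,scc[6]=?,scc[7]=?)
step 3: low=(low[0]=0,low[1]=?,low[2]=1,low[3]=1,low[4]=?,low[5]=?,low[6]=?,low[7]=1); scc=(scc[0]=?,scc[1]=?,scc[2]=0,scc[3]=0,scc[4]=?,scc[5]=?,scc[6]=?,scc[7]=0)
step 4: low=(low[0]=0,low[1]=?,low[2]=1,low[3]=1,low[4]=4,low[5]=?,low[6]=?,low[7]=1); scc=(scc[0]=?,scc[1]=?,scc[2]=0,scc[3]=0,scc[4]=1,scc[5]=?,scc[6]=?,scc[7]=0)
step 5: low=(low[0]=0,low[1]=?,low[2]=1,low[3]=1,low[4]=4,low[5]=?,low[6]=?,low[7]=1); scc=(scc[0]=2,scc[1]=?,scc[2]=0,scc[3]=0,scc[4]=1,scc[5]=?,scc[6]=?,scc[7]=0)
step 6: low=(low[0]=0,low[1]=5,low[2]=1,low[3]=1,low[4]=4,low[5]=?,low[6]=?,low[7]=1); scc=(scc[0]=2,scc[1]=3,scc[2]=0,scc[3]=0,scc[4]=1,scc[5]=?,scc[6]=?,scc[7]=0)
step 7: low=(low[0]=0,low[1]=5,low[2]=1,low[3]=1,low[4]=4,low[5]=6,low[6]=?,low[7]=1); scc=(scc[0]=2,scc[1]=3,scc[2]=0,scc[3]=0,scc[4]=1,scc[5]=4,scc[6]=?,scc[7]=0)
step 8: low=(low[0]=0,low[1]=5,low[2]=1,low[3]=1,low[4]=4,low[5]=6,low[6]=7,low[7]=1); scc=(scc[0]=2,scc[1]=3,scc[2]=0,scc[3]=0,scc[4]=1,scc[5]=4,scc[6]=5,scc[7]=0)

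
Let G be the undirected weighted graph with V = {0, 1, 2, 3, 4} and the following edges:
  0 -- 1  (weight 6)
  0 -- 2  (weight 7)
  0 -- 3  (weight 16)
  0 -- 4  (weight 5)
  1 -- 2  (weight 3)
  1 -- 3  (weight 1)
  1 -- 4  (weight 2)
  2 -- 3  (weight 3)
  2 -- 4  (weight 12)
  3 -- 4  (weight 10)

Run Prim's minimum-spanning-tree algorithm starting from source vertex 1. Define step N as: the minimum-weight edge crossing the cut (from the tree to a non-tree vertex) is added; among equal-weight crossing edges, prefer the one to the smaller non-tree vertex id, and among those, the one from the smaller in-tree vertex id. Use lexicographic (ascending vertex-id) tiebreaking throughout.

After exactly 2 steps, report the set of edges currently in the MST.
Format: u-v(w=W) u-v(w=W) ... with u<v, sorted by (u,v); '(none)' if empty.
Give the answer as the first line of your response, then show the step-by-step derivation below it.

1-3(w=1) 1-4(w=2)

step 1: add edge 1-3 (w=1); MST = {1-3(w=1)}
step 2: add edge 1-4 (w=2); MST = {1-3(w=1) 1-4(w=2)}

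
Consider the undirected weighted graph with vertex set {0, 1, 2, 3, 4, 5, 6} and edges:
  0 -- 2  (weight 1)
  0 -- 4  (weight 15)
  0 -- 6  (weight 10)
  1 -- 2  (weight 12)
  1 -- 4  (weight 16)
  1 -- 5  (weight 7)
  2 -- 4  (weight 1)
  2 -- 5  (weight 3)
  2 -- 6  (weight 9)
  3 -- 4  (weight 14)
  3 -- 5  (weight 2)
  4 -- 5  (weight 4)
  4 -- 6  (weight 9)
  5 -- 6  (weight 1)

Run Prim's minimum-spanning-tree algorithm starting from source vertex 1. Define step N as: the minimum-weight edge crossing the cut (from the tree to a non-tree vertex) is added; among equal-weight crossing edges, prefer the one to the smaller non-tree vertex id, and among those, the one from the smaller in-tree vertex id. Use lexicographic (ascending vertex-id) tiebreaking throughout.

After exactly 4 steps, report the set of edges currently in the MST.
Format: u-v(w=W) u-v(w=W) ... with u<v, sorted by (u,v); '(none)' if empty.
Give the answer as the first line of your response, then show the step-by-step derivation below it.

1-5(w=7) 2-5(w=3) 3-5(w=2) 5-6(w=1)

step 1: add edge 1-5 (w=7); MST = {1-5(w=7)}
step 2: add edge 5-6 (w=1); MST = {1-5(w=7) 5-6(w=1)}
step 3: add edge 3-5 (w=2); MST = {1-5(w=7) 3-5(w=2) 5-6(w=1)}
step 4: add edge 2-5 (w=3); MST = {1-5(w=7) 2-5(w=3) 3-5(w=2) 5-6(w=1)}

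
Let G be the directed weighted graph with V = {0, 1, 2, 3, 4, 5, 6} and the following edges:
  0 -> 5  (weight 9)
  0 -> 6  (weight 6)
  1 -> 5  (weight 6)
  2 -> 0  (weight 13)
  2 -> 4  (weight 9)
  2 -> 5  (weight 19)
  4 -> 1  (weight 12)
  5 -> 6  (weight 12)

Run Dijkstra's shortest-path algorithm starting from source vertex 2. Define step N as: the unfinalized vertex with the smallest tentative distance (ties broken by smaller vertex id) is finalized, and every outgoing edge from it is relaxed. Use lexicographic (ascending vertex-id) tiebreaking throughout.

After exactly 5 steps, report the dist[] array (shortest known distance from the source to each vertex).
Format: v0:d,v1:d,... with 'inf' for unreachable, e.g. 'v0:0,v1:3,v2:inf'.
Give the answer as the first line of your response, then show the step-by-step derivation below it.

v0:13,v1:21,v2:0,v3:inf,v4:9,v5:19,v6:19

step 1: dist = v0:13,v1:inf,v2:0,v3:inf,v4:9,v5:19,v6:inf
step 2: dist = v0:13,v1:21,v2:0,v3:inf,v4:9,v5:19,v6:inf
step 3: dist = v0:13,v1:21,v2:0,v3:inf,v4:9,v5:19,v6:19
step 4: dist = v0:13,v1:21,v2:0,v3:inf,v4:9,v5:19,v6:19
step 5: dist = v0:13,v1:21,v2:0,v3:inf,v4:9,v5:19,v6:19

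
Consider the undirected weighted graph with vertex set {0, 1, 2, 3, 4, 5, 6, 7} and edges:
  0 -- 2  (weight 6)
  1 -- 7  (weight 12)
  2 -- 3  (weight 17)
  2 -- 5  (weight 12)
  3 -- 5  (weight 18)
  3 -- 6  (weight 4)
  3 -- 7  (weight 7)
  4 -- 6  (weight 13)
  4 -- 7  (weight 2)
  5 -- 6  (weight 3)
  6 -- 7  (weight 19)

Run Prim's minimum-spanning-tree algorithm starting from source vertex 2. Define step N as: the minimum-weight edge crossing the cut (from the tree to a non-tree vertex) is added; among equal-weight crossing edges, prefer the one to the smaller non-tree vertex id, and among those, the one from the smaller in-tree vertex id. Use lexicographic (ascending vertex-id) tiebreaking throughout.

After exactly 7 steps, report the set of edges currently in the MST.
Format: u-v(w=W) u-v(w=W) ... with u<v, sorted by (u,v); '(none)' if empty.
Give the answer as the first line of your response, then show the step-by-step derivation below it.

0-2(w=6) 1-7(w=12) 2-5(w=12) 3-6(w=4) 3-7(w=7) 4-7(w=2) 5-6(w=3)

step 1: add edge 0-2 (w=6); MST = {0-2(w=6)}
step 2: add edge 2-5 (w=12); MST = {0-2(w=6) 2-5(w=12)}
step 3: add edge 5-6 (w=3); MST = {0-2(w=6) 2-5(w=12) 5-6(w=3)}
step 4: add edge 3-6 (w=4); MST = {0-2(w=6) 2-5(w=12) 3-6(w=4) 5-6(w=3)}
step 5: add edge 3-7 (w=7); MST = {0-2(w=6) 2-5(w=12) 3-6(w=4) 3-7(w=7) 5-6(w=3)}
step 6: add edge 4-7 (w=2); MST = {0-2(w=6) 2-5(w=12) 3-6(w=4) 3-7(w=7) 4-7(w=2) 5-6(w=3)}
step 7: add edge 1-7 (w=12); MST = {0-2(w=6) 1-7(w=12) 2-5(w=12) 3-6(w=4) 3-7(w=7) 4-7(w=2) 5-6(w=3)}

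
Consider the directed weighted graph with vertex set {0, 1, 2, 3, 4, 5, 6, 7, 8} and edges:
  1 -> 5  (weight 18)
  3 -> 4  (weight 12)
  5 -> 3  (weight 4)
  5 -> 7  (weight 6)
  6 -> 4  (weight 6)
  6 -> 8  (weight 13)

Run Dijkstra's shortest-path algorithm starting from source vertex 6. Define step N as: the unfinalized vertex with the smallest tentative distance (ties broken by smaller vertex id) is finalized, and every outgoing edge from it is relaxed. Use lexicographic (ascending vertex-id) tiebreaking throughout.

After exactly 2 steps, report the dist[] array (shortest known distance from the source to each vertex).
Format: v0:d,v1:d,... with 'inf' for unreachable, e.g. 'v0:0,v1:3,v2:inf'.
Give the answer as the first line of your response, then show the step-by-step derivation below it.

v0:inf,v1:inf,v2:inf,v3:inf,v4:6,v5:inf,v6:0,v7:inf,v8:13

step 1: dist = v0:inf,v1:inf,v2:inf,v3:inf,v4:6,v5:inf,v6:0,v7:inf,v8:13
step 2: dist = v0:inf,v1:inf,v2:inf,v3:inf,v4:6,v5:inf,v6:0,v7:inf,v8:13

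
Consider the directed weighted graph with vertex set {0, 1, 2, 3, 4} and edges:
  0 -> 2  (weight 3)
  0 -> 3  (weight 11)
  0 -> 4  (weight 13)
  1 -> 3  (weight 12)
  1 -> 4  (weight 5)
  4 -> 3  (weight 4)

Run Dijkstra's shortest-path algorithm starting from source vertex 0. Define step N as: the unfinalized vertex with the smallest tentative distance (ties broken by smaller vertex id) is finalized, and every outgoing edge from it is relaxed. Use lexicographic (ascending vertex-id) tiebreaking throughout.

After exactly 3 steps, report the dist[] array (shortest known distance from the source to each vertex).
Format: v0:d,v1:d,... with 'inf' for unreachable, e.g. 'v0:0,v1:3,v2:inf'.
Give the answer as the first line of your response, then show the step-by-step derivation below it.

v0:0,v1:inf,v2:3,v3:11,v4:13

step 1: dist = v0:0,v1:inf,v2:3,v3:11,v4:13
step 2: dist = v0:0,v1:inf,v2:3,v3:11,v4:13
step 3: dist = v0:0,v1:inf,v2:3,v3:11,v4:13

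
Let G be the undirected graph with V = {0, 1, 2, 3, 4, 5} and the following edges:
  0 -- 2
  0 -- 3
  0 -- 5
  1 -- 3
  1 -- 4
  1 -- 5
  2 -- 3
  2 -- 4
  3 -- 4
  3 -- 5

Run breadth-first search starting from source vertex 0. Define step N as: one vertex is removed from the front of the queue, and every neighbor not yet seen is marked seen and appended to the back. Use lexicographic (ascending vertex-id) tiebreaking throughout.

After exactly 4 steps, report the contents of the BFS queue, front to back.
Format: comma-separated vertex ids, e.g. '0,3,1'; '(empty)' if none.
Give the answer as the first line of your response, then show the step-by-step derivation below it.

4,1

step 1: dequeue 0; queue=[2,3,5]; order=0
step 2: dequeue 2; queue=[3,5,4]; order=0,2
step 3: dequeue 3; queue=[5,4,1]; order=0,2,3
step 4: dequeue 5; queue=[4,1]; order=0,2,3,5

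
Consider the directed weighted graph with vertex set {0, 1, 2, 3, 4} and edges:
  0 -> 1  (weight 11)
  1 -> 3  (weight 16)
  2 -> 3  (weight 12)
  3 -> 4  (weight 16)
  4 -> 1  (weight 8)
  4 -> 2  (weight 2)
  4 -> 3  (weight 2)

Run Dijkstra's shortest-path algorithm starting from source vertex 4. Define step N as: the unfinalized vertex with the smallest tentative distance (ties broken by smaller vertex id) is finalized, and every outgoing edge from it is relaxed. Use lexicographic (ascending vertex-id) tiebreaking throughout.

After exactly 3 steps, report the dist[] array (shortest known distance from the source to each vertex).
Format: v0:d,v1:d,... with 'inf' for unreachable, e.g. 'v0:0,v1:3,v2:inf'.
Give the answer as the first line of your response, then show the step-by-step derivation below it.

v0:inf,v1:8,v2:2,v3:2,v4:0

step 1: dist = v0:inf,v1:8,v2:2,v3:2,v4:0
step 2: dist = v0:inf,v1:8,v2:2,v3:2,v4:0
step 3: dist = v0:inf,v1:8,v2:2,v3:2,v4:0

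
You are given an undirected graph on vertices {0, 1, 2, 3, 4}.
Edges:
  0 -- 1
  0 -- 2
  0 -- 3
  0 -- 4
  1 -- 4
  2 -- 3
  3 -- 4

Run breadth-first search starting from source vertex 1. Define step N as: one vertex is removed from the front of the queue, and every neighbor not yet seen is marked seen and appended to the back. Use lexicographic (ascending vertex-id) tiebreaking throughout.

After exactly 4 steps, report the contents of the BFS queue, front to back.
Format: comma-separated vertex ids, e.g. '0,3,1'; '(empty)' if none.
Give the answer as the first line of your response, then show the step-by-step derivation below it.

3

step 1: dequeue 1; queue=[0,4]; order=1
step 2: dequeue 0; queue=[4,2,3]; order=1,0
step 3: dequeue 4; queue=[2,3]; order=1,0,4
step 4: dequeue 2; queue=[3]; order=1,0,4,2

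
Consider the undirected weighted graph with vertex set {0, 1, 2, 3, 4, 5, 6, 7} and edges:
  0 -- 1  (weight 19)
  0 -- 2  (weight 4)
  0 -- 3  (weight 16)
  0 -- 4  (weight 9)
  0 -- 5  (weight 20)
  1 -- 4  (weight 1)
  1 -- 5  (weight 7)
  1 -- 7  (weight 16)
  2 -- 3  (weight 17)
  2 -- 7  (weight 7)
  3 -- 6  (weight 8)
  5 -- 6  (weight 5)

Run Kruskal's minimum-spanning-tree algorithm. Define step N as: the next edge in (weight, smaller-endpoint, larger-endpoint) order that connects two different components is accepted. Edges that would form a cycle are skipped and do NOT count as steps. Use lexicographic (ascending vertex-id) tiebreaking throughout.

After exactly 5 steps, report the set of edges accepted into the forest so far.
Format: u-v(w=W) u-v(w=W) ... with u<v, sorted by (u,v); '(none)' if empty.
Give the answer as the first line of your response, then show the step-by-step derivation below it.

0-2(w=4) 1-4(w=1) 1-5(w=7) 2-7(w=7) 5-6(w=5)

step 1: add edge 1-4 (w=1); MST = {1-4(w=1)}
step 2: add edge 0-2 (w=4); MST = {0-2(w=4) 1-4(w=1)}
step 3: add edge 5-6 (w=5); MST = {0-2(w=4) 1-4(w=1) 5-6(w=5)}
step 4: add edge 1-5 (w=7); MST = {0-2(w=4) 1-4(w=1) 1-5(w=7) 5-6(w=5)}
step 5: add edge 2-7 (w=7); MST = {0-2(w=4) 1-4(w=1) 1-5(w=7) 2-7(w=7) 5-6(w=5)}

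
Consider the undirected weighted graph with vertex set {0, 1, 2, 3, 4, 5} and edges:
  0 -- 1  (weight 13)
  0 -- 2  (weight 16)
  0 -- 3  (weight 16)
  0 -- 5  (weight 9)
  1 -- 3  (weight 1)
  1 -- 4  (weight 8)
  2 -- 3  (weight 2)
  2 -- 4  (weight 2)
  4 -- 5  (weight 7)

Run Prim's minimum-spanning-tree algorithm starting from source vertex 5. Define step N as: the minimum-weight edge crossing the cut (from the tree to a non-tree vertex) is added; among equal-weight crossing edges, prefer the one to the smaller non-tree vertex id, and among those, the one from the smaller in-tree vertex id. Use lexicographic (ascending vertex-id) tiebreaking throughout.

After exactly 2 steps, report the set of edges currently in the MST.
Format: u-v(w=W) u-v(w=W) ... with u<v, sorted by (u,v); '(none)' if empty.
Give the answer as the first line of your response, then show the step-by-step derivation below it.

2-4(w=2) 4-5(w=7)

step 1: add edge 4-5 (w=7); MST = {4-5(w=7)}
step 2: add edge 2-4 (w=2); MST = {2-4(w=2) 4-5(w=7)}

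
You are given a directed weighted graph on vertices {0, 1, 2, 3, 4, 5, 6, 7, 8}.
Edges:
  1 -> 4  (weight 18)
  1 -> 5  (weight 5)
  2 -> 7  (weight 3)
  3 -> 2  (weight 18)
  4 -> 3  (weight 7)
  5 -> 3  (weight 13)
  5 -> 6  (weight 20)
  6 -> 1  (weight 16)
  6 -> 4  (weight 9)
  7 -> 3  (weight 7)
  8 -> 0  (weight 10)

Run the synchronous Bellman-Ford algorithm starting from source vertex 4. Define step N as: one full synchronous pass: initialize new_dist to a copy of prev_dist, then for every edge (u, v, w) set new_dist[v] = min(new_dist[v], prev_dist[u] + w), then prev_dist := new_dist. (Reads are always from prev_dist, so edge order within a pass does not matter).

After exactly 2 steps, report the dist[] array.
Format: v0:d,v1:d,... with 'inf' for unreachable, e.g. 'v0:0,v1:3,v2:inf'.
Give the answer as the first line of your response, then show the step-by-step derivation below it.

v0:inf,v1:inf,v2:25,v3:7,v4:0,v5:inf,v6:inf,v7:inf,v8:inf

step 1: dist = v0:inf,v1:inf,v2:inf,v3:7,v4:0,v5:inf,v6:inf,v7:inf,v8:inf
step 2: dist = v0:inf,v1:inf,v2:25,v3:7,v4:0,v5:inf,v6:inf,v7:inf,v8:inf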